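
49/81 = 49/81  =  0.60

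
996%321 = 33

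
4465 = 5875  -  1410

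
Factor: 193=193^1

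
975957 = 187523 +788434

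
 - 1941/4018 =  - 1 + 2077/4018 = - 0.48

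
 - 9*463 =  - 4167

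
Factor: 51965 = 5^1 *19^1*547^1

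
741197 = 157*4721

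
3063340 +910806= 3974146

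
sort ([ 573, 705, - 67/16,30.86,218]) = [  -  67/16 , 30.86 , 218,573, 705]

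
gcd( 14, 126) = 14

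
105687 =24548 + 81139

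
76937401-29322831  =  47614570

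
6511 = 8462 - 1951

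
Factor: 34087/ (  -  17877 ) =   -  3^( - 1)*59^( - 1)* 89^1*101^ ( - 1 )*383^1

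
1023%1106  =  1023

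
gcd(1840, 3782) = 2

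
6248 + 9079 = 15327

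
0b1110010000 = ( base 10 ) 912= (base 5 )12122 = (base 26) 192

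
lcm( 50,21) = 1050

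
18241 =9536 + 8705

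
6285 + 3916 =10201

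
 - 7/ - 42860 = 7/42860=0.00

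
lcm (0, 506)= 0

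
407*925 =376475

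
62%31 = 0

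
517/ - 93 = -6 + 41/93 = - 5.56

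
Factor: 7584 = 2^5* 3^1*79^1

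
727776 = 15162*48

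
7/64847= 7/64847 = 0.00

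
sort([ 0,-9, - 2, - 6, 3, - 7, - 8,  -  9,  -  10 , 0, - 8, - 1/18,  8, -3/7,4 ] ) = [ - 10, - 9,- 9, - 8,  -  8, - 7, - 6,-2 , - 3/7, - 1/18,0, 0, 3,4 , 8 ] 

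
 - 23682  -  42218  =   - 65900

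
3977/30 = 132+17/30 = 132.57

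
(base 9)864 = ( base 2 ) 1011000010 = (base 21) 1cd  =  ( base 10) 706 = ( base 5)10311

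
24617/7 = 3516 + 5/7=3516.71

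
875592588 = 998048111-122455523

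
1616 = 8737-7121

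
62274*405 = 25220970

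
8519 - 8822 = - 303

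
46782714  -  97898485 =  - 51115771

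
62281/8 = 7785 + 1/8 = 7785.12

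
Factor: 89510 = 2^1 * 5^1*8951^1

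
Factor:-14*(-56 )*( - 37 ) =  - 29008 = -  2^4*7^2 * 37^1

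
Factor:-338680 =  - 2^3*5^1 * 8467^1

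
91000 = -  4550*( - 20 )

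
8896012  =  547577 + 8348435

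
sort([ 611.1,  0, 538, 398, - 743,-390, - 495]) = [ - 743, - 495, - 390,0, 398,538,611.1]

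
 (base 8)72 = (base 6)134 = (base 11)53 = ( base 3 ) 2011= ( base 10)58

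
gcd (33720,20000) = 40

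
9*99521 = 895689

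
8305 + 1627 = 9932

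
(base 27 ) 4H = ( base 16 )7d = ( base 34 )3n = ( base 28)4d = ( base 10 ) 125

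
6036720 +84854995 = 90891715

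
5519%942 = 809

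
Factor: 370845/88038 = 2^( - 1)*3^1*5^1 * 41^1*73^(  -  1) = 615/146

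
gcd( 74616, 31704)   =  24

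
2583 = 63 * 41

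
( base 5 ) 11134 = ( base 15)37E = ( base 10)794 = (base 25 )16j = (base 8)1432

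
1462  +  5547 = 7009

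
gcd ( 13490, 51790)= 10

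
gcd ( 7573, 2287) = 1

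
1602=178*9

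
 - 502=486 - 988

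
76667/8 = 76667/8 = 9583.38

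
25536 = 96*266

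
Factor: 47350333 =179^1 * 264527^1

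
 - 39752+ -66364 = -106116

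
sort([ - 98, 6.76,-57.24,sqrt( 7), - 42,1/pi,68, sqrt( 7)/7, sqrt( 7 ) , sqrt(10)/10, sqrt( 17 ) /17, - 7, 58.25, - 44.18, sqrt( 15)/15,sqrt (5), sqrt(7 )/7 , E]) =[ - 98, - 57.24, - 44.18, - 42,- 7,sqrt( 17 )/17,sqrt( 15 ) /15,sqrt( 10) /10, 1/pi, sqrt ( 7) /7, sqrt(7 )/7, sqrt( 5), sqrt( 7 ),sqrt(7), E, 6.76, 58.25, 68]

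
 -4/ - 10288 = 1/2572 = 0.00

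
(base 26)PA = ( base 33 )k0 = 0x294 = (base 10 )660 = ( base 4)22110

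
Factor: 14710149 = 3^2*1634461^1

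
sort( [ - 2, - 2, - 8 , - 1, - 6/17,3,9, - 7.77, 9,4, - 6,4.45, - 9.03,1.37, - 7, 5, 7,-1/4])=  [ - 9.03, - 8,-7.77, - 7, - 6,-2, - 2, - 1, - 6/17,-1/4, 1.37,3,4 , 4.45,5,7,9, 9]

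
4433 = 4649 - 216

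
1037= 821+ 216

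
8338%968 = 594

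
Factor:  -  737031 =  - 3^1 * 151^1 * 1627^1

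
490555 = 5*98111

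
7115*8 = 56920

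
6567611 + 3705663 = 10273274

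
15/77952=5/25984 = 0.00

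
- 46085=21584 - 67669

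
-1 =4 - 5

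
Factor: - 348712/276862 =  - 364/289 = - 2^2*7^1*13^1*17^( - 2)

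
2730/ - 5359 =-1 + 2629/5359 =-0.51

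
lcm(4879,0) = 0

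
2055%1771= 284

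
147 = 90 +57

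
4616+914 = 5530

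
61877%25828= 10221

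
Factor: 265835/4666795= 53167/933359 = 7^(-1 )*79^1*673^1*133337^ ( - 1) 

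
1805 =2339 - 534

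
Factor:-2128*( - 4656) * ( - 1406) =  - 2^9*3^1*7^1*19^2*37^1*97^1 =- 13930603008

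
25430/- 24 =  - 1060 + 5/12 = -1059.58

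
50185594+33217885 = 83403479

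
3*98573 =295719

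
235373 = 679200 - 443827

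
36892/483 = 76 + 8/21 = 76.38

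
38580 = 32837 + 5743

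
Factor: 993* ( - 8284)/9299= - 8226012/9299 = - 2^2*3^1 * 17^( - 1)*19^1*109^1* 331^1 *547^( - 1 ) 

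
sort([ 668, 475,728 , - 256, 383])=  [ - 256, 383, 475, 668,  728 ] 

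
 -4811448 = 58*( - 82956 )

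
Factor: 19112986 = 2^1*9556493^1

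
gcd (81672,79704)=984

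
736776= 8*92097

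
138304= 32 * 4322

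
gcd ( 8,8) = 8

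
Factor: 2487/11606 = 2^( - 1 ) * 3^1*7^( - 1) = 3/14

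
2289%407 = 254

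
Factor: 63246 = 2^1*3^1*83^1*127^1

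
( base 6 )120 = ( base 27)1l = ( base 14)36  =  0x30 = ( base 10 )48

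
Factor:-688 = -2^4*43^1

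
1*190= 190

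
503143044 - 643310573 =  - 140167529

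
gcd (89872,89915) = 1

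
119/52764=119/52764 =0.00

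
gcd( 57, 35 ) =1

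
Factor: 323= 17^1*19^1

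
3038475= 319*9525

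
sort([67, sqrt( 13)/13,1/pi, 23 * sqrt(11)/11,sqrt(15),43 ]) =[ sqrt ( 13 ) /13,1/pi , sqrt(15), 23*sqrt(11) /11,43, 67] 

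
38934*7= 272538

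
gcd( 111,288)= 3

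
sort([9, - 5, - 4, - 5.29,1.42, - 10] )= [ - 10 , - 5.29, - 5, - 4,1.42, 9] 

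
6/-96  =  -1 +15/16 = -0.06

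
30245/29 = 1042 + 27/29= 1042.93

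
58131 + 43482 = 101613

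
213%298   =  213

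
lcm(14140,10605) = 42420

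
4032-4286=-254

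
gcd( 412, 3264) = 4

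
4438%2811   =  1627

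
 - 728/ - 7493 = 728/7493 = 0.10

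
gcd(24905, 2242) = 1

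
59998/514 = 29999/257 = 116.73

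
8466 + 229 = 8695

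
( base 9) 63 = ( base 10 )57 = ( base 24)29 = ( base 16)39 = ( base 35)1m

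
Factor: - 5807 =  - 5807^1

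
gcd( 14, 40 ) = 2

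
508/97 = 5+23/97  =  5.24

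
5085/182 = 5085/182 = 27.94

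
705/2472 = 235/824 = 0.29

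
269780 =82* 3290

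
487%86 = 57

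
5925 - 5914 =11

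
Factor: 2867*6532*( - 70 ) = -2^3*5^1*7^1 * 23^1*47^1*61^1*71^1 = -  1310907080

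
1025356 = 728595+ 296761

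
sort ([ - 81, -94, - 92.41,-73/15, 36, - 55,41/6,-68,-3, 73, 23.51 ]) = [-94, - 92.41,-81,-68,  -  55,-73/15,  -  3,  41/6, 23.51,36,  73 ] 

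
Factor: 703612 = 2^2*7^1*13^1*1933^1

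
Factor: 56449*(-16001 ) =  - 903240449=-19^1*2971^1*16001^1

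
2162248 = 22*98284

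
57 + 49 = 106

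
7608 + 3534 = 11142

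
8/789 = 8/789 = 0.01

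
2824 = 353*8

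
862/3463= 862/3463 =0.25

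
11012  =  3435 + 7577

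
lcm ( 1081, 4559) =104857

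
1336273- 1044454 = 291819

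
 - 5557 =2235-7792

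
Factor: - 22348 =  - 2^2 * 37^1*151^1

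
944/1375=944/1375= 0.69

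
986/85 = 11 + 3/5 = 11.60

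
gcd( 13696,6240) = 32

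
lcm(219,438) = 438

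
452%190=72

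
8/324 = 2/81  =  0.02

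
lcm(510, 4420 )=13260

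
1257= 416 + 841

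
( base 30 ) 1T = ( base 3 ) 2012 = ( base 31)1S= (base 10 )59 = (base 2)111011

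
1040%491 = 58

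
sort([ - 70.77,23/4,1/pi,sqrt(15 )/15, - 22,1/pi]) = [ - 70.77, - 22,sqrt( 15 ) /15, 1/pi,1/pi , 23/4] 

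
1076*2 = 2152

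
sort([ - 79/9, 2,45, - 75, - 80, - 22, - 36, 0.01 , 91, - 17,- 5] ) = [ - 80 , - 75, - 36, - 22, - 17, - 79/9 , - 5, 0.01,2 , 45,91] 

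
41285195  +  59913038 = 101198233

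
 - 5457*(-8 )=43656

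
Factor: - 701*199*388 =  - 2^2 * 97^1*199^1*701^1 = - 54125612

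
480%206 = 68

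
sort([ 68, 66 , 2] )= [ 2 , 66,68]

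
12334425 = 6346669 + 5987756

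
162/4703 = 162/4703 = 0.03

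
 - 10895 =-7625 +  - 3270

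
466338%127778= 83004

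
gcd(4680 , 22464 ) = 936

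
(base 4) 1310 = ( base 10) 116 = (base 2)1110100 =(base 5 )431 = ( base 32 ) 3K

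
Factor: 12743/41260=2^( - 2)*5^ ( - 1) * 2063^( - 1 )*12743^1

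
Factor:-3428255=-5^1  *  773^1*887^1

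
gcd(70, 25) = 5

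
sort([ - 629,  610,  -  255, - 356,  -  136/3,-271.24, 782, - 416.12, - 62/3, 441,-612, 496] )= [ - 629, - 612, - 416.12, - 356,  -  271.24, - 255, - 136/3 , - 62/3,  441, 496,  610,782 ] 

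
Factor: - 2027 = - 2027^1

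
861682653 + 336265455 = 1197948108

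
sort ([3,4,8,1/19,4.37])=[1/19, 3,4,4.37 , 8]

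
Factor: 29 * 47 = 29^1*47^1=   1363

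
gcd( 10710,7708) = 2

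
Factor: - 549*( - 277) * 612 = 2^2*3^4* 17^1 * 61^1 * 277^1 =93068676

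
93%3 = 0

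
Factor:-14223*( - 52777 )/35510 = 750647271/35510 = 2^( - 1 )*3^1*5^(-1 )*11^1*53^( - 1)*67^(-1)*89^1*431^1*593^1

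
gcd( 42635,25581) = 8527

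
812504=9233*88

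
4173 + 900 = 5073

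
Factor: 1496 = 2^3*11^1 * 17^1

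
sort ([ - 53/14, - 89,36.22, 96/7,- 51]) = [ - 89, - 51, - 53/14,  96/7,  36.22]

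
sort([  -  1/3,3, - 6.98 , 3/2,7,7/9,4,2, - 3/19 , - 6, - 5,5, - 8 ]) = [ - 8, - 6.98 , - 6, -5, - 1/3, - 3/19 , 7/9,3/2,2,3,4,5,7]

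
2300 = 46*50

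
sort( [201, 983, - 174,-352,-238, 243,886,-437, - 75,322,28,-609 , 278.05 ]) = [ - 609, - 437  ,  -  352,-238,-174,  -  75,28,  201,243,278.05, 322,886,983]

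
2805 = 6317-3512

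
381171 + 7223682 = 7604853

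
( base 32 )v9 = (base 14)517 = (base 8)1751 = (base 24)1hh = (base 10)1001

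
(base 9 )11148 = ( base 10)7415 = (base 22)f71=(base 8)16367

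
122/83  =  122/83 =1.47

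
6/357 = 2/119 = 0.02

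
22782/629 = 36 + 138/629 = 36.22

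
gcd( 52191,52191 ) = 52191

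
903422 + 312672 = 1216094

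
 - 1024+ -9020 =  - 10044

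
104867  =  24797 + 80070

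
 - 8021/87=  -  93+70/87=- 92.20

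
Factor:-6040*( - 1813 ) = 2^3*5^1 * 7^2*37^1*151^1 = 10950520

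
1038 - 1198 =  - 160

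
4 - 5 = -1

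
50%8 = 2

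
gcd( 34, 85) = 17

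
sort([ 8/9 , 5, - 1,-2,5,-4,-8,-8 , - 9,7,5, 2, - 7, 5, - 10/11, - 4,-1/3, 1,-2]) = [-9, - 8, - 8,- 7, - 4,-4, - 2, - 2, -1,-10/11,  -  1/3,8/9, 1, 2, 5, 5, 5, 5,7]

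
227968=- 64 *(  -  3562) 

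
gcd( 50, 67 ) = 1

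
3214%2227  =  987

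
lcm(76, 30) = 1140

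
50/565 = 10/113 = 0.09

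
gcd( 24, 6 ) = 6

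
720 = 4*180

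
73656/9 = 8184 = 8184.00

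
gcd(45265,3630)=55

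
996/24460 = 249/6115 = 0.04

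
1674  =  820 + 854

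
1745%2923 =1745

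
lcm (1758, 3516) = 3516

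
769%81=40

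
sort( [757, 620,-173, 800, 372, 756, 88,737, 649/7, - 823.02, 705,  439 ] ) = [ - 823.02, - 173,88,649/7, 372 , 439, 620, 705, 737, 756, 757, 800]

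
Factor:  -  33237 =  - 3^3*1231^1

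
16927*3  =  50781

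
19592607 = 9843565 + 9749042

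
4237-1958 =2279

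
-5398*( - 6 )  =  32388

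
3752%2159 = 1593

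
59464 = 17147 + 42317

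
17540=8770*2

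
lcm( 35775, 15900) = 143100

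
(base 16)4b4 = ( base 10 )1204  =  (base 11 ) 9a5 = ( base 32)15k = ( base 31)17q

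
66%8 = 2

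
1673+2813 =4486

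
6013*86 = 517118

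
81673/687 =81673/687 = 118.88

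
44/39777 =44/39777 = 0.00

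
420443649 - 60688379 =359755270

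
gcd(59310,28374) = 6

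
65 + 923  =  988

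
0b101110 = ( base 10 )46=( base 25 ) 1l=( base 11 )42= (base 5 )141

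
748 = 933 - 185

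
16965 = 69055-52090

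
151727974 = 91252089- - 60475885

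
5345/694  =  5345/694 = 7.70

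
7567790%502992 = 22910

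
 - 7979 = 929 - 8908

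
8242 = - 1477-  -  9719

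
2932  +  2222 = 5154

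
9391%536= 279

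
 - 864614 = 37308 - 901922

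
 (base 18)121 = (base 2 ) 101101001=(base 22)G9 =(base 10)361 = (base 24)F1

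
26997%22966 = 4031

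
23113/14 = 23113/14 =1650.93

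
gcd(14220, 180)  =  180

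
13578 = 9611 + 3967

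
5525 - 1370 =4155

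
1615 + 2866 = 4481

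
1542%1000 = 542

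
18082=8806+9276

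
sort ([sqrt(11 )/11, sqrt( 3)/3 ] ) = [sqrt( 11)/11,sqrt( 3)/3] 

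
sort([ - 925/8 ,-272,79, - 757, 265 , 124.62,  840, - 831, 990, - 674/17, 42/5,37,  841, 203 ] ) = [ - 831, - 757, - 272,-925/8, - 674/17,  42/5, 37, 79,124.62,203, 265, 840, 841, 990 ] 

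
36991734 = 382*96837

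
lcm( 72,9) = 72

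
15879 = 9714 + 6165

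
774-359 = 415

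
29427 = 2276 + 27151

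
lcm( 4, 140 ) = 140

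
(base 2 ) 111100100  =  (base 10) 484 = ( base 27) HP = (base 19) 169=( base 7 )1261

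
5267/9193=5267/9193 = 0.57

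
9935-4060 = 5875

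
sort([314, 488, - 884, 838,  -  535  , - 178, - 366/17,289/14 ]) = [  -  884, - 535, - 178, - 366/17,289/14, 314, 488, 838]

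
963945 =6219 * 155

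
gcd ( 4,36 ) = 4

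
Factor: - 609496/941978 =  - 304748/470989 = - 2^2 * 29^( - 1)*47^1*  109^( - 1 )*149^( - 1)*1621^1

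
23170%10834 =1502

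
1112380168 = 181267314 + 931112854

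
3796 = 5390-1594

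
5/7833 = 5/7833 = 0.00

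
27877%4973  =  3012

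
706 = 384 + 322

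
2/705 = 2/705 = 0.00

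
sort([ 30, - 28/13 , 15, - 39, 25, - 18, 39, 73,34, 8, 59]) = [- 39, - 18, -28/13  ,  8,15,25,30, 34,39, 59,73 ] 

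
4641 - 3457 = 1184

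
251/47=251/47 = 5.34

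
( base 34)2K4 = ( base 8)5664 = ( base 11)2284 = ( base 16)bb4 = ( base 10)2996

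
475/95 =5 = 5.00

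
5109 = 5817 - 708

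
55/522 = 55/522 = 0.11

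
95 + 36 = 131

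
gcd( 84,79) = 1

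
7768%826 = 334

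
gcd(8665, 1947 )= 1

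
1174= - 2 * ( - 587)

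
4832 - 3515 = 1317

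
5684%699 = 92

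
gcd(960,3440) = 80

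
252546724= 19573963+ 232972761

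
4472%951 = 668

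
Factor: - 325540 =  - 2^2 * 5^1 *41^1*397^1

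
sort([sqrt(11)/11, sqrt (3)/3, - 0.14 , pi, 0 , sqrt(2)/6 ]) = [ - 0.14, 0,sqrt( 2)/6, sqrt( 11 )/11,  sqrt ( 3 )/3,pi ] 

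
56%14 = 0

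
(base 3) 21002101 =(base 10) 5167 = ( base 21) bf1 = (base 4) 1100233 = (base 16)142f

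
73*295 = 21535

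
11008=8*1376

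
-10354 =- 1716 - 8638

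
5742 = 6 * 957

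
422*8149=3438878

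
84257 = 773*109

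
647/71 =9 + 8/71   =  9.11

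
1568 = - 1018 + 2586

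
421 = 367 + 54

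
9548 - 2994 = 6554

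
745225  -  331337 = 413888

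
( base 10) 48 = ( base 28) 1K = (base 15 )33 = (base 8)60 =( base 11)44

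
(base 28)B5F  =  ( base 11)6661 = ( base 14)32b1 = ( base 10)8779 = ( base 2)10001001001011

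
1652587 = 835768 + 816819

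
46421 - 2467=43954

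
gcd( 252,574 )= 14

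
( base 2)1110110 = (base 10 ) 118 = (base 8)166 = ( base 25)4I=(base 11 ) a8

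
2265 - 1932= 333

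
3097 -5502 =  - 2405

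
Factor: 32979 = 3^1*10993^1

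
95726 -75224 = 20502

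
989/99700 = 989/99700 = 0.01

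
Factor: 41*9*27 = 9963  =  3^5*41^1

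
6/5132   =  3/2566=0.00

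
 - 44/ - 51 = 44/51 = 0.86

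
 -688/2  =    -  344  =  -344.00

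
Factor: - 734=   -  2^1*367^1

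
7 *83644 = 585508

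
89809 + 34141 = 123950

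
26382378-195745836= - 169363458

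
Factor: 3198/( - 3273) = - 2^1*13^1*41^1*1091^( - 1 ) = - 1066/1091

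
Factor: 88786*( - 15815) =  - 2^1*  5^1*103^1*431^1*3163^1 = - 1404150590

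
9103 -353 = 8750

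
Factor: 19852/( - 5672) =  - 7/2 =- 2^(-1 )*7^1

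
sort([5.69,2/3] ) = [2/3,5.69]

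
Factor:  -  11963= -7^1*1709^1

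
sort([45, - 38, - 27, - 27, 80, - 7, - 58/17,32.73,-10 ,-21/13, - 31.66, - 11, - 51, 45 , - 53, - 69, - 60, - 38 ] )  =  [ - 69, - 60 , - 53,- 51, - 38, - 38, - 31.66, - 27, - 27, -11 , - 10, - 7, - 58/17, - 21/13,32.73, 45, 45, 80]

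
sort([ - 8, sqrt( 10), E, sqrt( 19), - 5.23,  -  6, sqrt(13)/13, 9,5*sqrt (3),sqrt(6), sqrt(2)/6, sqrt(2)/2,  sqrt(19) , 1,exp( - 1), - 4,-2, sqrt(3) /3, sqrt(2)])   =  [ - 8, - 6, - 5.23,-4, - 2,sqrt( 2)/6,sqrt(13 )/13, exp( - 1) , sqrt(3)/3,sqrt(2 ) /2 , 1, sqrt(2), sqrt( 6), E,sqrt(10),sqrt (19 ) , sqrt( 19 ), 5*sqrt( 3), 9 ] 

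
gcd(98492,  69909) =1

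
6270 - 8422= - 2152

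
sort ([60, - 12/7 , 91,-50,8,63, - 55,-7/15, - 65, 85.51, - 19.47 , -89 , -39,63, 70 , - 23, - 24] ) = [ - 89, - 65, - 55,-50, - 39, - 24 , - 23,- 19.47, - 12/7, - 7/15,  8,  60,  63,63,70,  85.51 , 91 ] 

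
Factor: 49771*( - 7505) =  - 373531355 = - 5^1*19^1*71^1* 79^1 *701^1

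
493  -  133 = 360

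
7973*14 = 111622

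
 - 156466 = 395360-551826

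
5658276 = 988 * 5727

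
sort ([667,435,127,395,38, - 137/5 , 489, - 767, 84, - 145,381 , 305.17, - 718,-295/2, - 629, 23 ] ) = [ - 767, - 718, - 629, - 295/2 , - 145,  -  137/5,23,38, 84,127,305.17, 381,395,435 , 489,667 ]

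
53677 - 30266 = 23411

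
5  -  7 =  - 2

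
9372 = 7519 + 1853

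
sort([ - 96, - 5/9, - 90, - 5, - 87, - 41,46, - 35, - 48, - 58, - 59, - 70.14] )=[ - 96, - 90, - 87, - 70.14, - 59,  -  58, - 48, - 41, - 35,-5, - 5/9, 46 ]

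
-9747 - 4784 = -14531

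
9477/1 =9477 = 9477.00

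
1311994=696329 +615665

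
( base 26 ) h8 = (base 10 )450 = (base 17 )198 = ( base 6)2030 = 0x1C2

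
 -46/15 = -4+14/15 = - 3.07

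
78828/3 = 26276 = 26276.00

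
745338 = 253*2946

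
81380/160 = 4069/8 = 508.62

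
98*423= 41454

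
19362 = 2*9681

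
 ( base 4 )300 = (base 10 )48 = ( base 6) 120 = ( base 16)30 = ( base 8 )60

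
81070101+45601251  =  126671352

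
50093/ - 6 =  -8349 + 1/6 = - 8348.83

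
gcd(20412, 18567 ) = 9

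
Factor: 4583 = 4583^1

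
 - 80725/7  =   - 11533 + 6/7 = - 11532.14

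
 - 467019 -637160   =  -1104179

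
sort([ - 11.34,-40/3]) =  [ - 40/3, - 11.34 ]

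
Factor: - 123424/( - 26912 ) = 7^1*19^1* 29^( - 1) = 133/29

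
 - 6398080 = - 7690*832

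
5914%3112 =2802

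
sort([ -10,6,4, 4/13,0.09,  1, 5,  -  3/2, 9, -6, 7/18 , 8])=[ - 10 ,  -  6, - 3/2, 0.09,4/13, 7/18,1,4,5,  6,  8,9]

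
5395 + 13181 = 18576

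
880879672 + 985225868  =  1866105540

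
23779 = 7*3397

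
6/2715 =2/905= 0.00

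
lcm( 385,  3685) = 25795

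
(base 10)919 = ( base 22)1JH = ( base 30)10j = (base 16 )397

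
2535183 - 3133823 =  - 598640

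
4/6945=4/6945 = 0.00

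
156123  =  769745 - 613622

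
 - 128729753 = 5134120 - 133863873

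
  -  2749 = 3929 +-6678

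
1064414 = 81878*13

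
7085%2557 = 1971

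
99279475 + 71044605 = 170324080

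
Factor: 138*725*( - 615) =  - 2^1*3^2*5^3*23^1*29^1*41^1 = - 61530750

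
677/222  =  677/222 =3.05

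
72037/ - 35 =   -  10291/5  =  - 2058.20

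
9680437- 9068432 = 612005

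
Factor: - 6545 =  -5^1*7^1*11^1*17^1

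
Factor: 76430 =2^1*5^1*7643^1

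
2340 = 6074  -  3734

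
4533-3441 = 1092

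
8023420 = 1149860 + 6873560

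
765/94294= 765/94294 = 0.01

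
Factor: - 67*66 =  - 4422=- 2^1*3^1*11^1*67^1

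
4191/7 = 598  +  5/7 = 598.71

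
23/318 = 23/318 =0.07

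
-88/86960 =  - 11/10870 = -0.00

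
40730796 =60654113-19923317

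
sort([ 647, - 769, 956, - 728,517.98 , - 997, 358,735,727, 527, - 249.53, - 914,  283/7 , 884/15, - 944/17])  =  [-997, - 914, - 769, - 728, - 249.53,  -  944/17,  283/7, 884/15,358, 517.98, 527,647, 727 , 735,  956] 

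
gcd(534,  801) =267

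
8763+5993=14756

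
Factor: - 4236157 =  - 47^1*193^1*467^1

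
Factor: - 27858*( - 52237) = 1455218346 = 2^1 * 3^1*4643^1*52237^1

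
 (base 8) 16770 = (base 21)H87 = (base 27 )ae4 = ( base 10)7672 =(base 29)93g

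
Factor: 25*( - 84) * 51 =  - 107100 = - 2^2 * 3^2*5^2*7^1 * 17^1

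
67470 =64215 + 3255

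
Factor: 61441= 61441^1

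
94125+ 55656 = 149781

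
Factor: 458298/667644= 81/118 = 2^( - 1) *3^4*59^ ( - 1)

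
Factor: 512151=3^1*31^1*5507^1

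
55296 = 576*96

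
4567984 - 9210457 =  - 4642473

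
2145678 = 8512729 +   -  6367051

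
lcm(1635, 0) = 0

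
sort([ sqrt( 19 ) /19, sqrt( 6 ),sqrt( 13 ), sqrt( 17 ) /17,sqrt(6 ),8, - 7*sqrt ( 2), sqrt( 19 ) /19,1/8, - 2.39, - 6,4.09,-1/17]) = [ - 7*sqrt( 2 ), - 6,-2.39, - 1/17,1/8, sqrt(19)/19,sqrt( 19)/19, sqrt (17 )/17,sqrt( 6),  sqrt(6 ) , sqrt( 13 ), 4.09,8 ]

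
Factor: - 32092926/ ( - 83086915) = 2^1*3^1*5^ ( - 1 )*587^( - 1 ) * 2213^1*2417^1*28309^( - 1)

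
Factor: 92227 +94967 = 187194  =  2^1*3^1* 7^1*4457^1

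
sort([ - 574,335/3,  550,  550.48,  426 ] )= [-574,335/3,  426 , 550, 550.48]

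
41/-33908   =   - 1  +  33867/33908  =  -0.00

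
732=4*183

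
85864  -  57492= 28372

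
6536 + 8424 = 14960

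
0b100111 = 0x27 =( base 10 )39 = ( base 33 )16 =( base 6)103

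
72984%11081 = 6498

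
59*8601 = 507459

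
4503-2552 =1951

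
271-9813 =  - 9542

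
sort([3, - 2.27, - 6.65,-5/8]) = [- 6.65, - 2.27, - 5/8, 3 ]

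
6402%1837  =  891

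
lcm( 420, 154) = 4620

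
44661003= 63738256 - 19077253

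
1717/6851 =101/403=0.25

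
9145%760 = 25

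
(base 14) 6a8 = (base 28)1J8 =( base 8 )2454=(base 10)1324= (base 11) aa4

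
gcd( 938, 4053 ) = 7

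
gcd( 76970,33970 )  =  430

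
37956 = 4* 9489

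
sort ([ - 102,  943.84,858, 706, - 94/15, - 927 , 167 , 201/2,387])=[ - 927,-102, - 94/15,201/2,167, 387,706,  858, 943.84]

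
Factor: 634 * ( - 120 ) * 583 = -44354640 = - 2^4*3^1 * 5^1 * 11^1 * 53^1*317^1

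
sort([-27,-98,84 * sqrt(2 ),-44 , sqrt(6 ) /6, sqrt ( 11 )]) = [- 98,-44,-27,  sqrt ( 6) /6, sqrt( 11), 84*sqrt(2 )] 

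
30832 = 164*188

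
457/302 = 457/302 = 1.51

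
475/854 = 475/854 = 0.56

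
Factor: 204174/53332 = 2^( - 1)*3^3*19^1*67^( - 1)=513/134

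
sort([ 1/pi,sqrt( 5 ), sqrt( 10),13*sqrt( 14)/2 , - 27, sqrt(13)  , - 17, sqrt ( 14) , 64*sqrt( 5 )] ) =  [ -27,- 17, 1/pi, sqrt(5), sqrt(10 ),  sqrt( 13) , sqrt( 14),13*sqrt( 14)/2 , 64*sqrt( 5)]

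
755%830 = 755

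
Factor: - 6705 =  - 3^2*5^1*149^1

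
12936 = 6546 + 6390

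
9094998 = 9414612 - 319614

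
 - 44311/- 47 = 44311/47 = 942.79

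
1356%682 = 674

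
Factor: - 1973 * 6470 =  - 12765310 =-2^1*5^1 * 647^1 * 1973^1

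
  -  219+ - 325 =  - 544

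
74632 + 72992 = 147624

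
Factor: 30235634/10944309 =2^1 * 3^( - 1) * 11^1*13^1*71^1 * 163^(-1)*1489^1*22381^( - 1)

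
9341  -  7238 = 2103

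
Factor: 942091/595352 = 2^( -3)*74419^(-1 )*942091^1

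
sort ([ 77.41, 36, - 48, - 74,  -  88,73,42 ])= [ - 88, - 74, - 48,36,42,73,77.41]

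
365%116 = 17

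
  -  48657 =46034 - 94691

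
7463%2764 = 1935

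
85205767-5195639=80010128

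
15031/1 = 15031 = 15031.00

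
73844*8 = 590752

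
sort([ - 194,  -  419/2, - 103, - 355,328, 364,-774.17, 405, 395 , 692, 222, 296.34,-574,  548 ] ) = [ - 774.17, - 574,-355,-419/2,- 194, - 103, 222, 296.34,328, 364, 395, 405, 548, 692]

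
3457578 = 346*9993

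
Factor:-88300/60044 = -25/17 = -5^2*17^( - 1)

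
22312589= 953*23413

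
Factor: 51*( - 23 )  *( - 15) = 3^2*5^1*17^1 * 23^1 =17595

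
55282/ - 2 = - 27641/1 = - 27641.00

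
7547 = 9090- 1543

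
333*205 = 68265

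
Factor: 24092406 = 2^1*3^2*13^1 * 149^1*691^1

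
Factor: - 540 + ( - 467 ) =- 1007=- 19^1 * 53^1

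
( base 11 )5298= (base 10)7004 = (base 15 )211E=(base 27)9gb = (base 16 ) 1b5c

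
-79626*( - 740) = 58923240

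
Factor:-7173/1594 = -2^( - 1)* 3^2= - 9/2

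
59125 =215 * 275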